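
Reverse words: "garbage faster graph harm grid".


Original: "garbage faster graph harm grid"
Words (1..n): garbage | faster | graph | harm | grid
Reversed (n..1): grid | harm | graph | faster | garbage
Result = "grid harm graph faster garbage"


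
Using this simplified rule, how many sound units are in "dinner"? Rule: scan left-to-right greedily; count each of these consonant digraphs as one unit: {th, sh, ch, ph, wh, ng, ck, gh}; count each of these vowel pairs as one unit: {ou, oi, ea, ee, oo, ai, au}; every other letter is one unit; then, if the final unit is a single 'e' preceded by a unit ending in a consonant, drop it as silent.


Word: "dinner" (6 letters)
Left-to-right scan:
  [1] 'd' (letter)
  [2] 'i' (letter)
  [3] 'n' (letter)
  [4] 'n' (letter)
  [5] 'e' (letter)
  [6] 'r' (letter)
Units from scan: 6
Sound units = 6 units


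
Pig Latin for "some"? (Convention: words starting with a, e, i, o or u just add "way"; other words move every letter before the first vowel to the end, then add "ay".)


Word: "some"
Starts with consonant(s) → move to end, add 'ay'
Consonant cluster: "s"
Pig Latin = "omesay"


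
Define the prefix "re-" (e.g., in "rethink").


Prefix: re-
Example: rethink = re- + think
Meaning = again


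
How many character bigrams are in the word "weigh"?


Word: "weigh" (length 5)
Number of 2-grams = length - 2 + 1 = 5 - 2 + 1
= 4


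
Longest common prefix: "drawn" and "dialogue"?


Word 1: "drawn"
Word 2: "dialogue"
Comparing from start:
  Pos 0: 'd' == 'd'
  Pos 1: 'r' != 'i' (stop)
LCP = "d" (length 1)


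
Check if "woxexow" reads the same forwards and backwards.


Word: "woxexow"
Reversed: "woxexow"
Forward == Backward? woxexow == woxexow
Palindrome = Yes


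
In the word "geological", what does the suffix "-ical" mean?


Suffix: -ical
Example: geological = geology + -ical, with a spelling change
Meaning = relating to


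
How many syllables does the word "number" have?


Word: "number"
Syllable breakdown: num / ber
Counting: 2 parts
= 2 syllables


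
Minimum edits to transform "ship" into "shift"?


Word 1: "ship" (length 4)
Word 2: "shift" (length 5)
One optimal edit sequence (insert/delete/substitute each cost 1):
  1. keep 's'
  2. keep 'h'
  3. keep 'i'
  4. insert 'f'  (+1)
  5. substitute 'p' -> 't'  (+1)
Total edit operations: 2
Edit distance = 2


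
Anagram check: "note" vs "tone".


Word 1: "note" → sorted: enot
Word 2: "tone" → sorted: enot
Same letters? enot == enot
Anagram = Yes


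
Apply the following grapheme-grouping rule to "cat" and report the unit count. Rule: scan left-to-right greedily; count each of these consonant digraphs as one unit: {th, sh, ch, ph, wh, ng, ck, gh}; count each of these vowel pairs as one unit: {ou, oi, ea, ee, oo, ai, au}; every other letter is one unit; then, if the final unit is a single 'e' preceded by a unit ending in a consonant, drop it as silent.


Word: "cat" (3 letters)
Left-to-right scan:
  [1] 'c' (letter)
  [2] 'a' (letter)
  [3] 't' (letter)
Units from scan: 3
Sound units = 3 units


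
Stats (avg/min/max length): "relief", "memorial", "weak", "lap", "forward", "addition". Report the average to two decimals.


Lengths: "relief"=6, "memorial"=8, "weak"=4, "lap"=3, "forward"=7, "addition"=8
Sum = 36, Count = 6
Average = 36/6 = 6.00
= avg=6.00, min=3, max=8


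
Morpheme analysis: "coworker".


Word: "coworker"
Morphemes: co- | work | -er
Each morpheme carries meaning
= 3 morphemes


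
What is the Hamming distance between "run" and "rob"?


Comparing character by character (same length = 3):
  Pos 0: 'r' vs 'r' =
  Pos 1: 'u' vs 'o' !=
  Pos 2: 'n' vs 'b' !=
Hamming distance = 2


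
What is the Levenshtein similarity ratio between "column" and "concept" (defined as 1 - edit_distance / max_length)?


Word 1: "column" (length 6)
Word 2: "concept" (length 7)
One optimal edit sequence:
  1. keep 'c'
  2. keep 'o'
  3. insert 'n'  (+1)
  4. substitute 'l' -> 'c'  (+1)
  5. substitute 'u' -> 'e'  (+1)
  6. substitute 'm' -> 'p'  (+1)
  7. substitute 'n' -> 't'  (+1)
Edit distance = 5
Max length = max(6, 7) = 7
Similarity = 1 - 5/7
= 0.2857


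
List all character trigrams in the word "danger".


Word: "danger" (length 6)
Number of trigrams = 6 - 3 + 1 = 4
  Position 0: "dan"
  Position 1: "ang"
  Position 2: "nge"
  Position 3: "ger"
Trigrams = "dan", "ang", "nge", "ger"


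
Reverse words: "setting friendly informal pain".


Original: "setting friendly informal pain"
Words (1..n): setting | friendly | informal | pain
Reversed (n..1): pain | informal | friendly | setting
Result = "pain informal friendly setting"


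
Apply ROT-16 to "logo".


Word: "logo"
Shift: 16
Each letter → (letter + shift) mod 26:
  'l' (11) + 16 = 1 → 'b'
  'o' (14) + 16 = 4 → 'e'
  'g' (6) + 16 = 22 → 'w'
  'o' (14) + 16 = 4 → 'e'
Result = "bewe"


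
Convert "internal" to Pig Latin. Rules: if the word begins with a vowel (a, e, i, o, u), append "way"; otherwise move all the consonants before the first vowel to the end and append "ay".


Word: "internal"
Starts with vowel → add 'way'
Pig Latin = "internalway"


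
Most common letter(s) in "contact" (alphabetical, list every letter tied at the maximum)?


Word: "contact"
Letter counts:
  'a': 1
  'c': 2
  'n': 1
  'o': 1
  't': 2
Maximum count = 2
Most frequent = 'c', 't' (2 times each)


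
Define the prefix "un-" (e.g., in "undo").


Prefix: un-
Example: undo (un- + do)
Meaning = not / reverse


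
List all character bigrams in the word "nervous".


Word: "nervous" (length 7)
Number of bigrams = 7 - 2 + 1 = 6
  Position 0: "ne"
  Position 1: "er"
  Position 2: "rv"
  Position 3: "vo"
  Position 4: "ou"
  Position 5: "us"
Bigrams = "ne", "er", "rv", "vo", "ou", "us"


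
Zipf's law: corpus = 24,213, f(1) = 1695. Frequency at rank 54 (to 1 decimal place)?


Zipf's law: f(r) = f(1) / r
f(1) = 1695
f(54) = 1695 / 54
= 31.4 occurrences


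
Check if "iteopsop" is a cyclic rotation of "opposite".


Word: "opposite", Candidate: "iteopsop"
Method: check if candidate is substring of word+word
"oppositeopposite" contains "iteopsop"? No
Is rotation = No


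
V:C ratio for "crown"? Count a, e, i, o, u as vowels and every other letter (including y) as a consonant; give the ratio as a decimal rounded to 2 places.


Word: "crown"
Vowels (a,e,i,o,u): 1
Consonants: 4
Ratio = 1/4
= 0.25


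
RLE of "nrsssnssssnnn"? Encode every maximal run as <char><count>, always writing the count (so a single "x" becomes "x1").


String: "nrsssnssssnnn"
Scanning for consecutive runs:
  'n' x 1
  'r' x 1
  's' x 3
  'n' x 1
  's' x 4
  'n' x 3
RLE = "n1r1s3n1s4n3"


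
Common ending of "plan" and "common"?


Word 1: "plan"
Word 2: "common"
Comparing from end:
  Pos -1: 'n' == 'n'
  Pos -2: 'a' != 'o' (stop)
LCS = "n" (length 1)


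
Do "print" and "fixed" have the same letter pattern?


Pattern of "print": [0, 1, 2, 3, 4]
Pattern of "fixed": [0, 1, 2, 3, 4]
Patterns match
Same pattern = Yes


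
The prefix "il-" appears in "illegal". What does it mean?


Prefix: il-
Example: illegal = il- + legal
Meaning = not


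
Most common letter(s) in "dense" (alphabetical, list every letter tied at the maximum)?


Word: "dense"
Letter counts:
  'd': 1
  'e': 2
  'n': 1
  's': 1
Maximum count = 2
Most frequent = 'e' (2 times each)


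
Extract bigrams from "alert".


Word: "alert" (length 5)
Number of bigrams = 5 - 2 + 1 = 4
  Position 0: "al"
  Position 1: "le"
  Position 2: "er"
  Position 3: "rt"
Bigrams = "al", "le", "er", "rt"


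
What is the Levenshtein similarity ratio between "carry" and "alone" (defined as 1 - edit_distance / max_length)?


Word 1: "carry" (length 5)
Word 2: "alone" (length 5)
One optimal edit sequence:
  1. substitute 'c' -> 'a'  (+1)
  2. substitute 'a' -> 'l'  (+1)
  3. substitute 'r' -> 'o'  (+1)
  4. substitute 'r' -> 'n'  (+1)
  5. substitute 'y' -> 'e'  (+1)
Edit distance = 5
Max length = max(5, 5) = 5
Similarity = 1 - 5/5
= 0.0000


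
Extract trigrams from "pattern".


Word: "pattern" (length 7)
Number of trigrams = 7 - 3 + 1 = 5
  Position 0: "pat"
  Position 1: "att"
  Position 2: "tte"
  Position 3: "ter"
  Position 4: "ern"
Trigrams = "pat", "att", "tte", "ter", "ern"


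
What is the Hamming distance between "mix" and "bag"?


Comparing character by character (same length = 3):
  Pos 0: 'm' vs 'b' !=
  Pos 1: 'i' vs 'a' !=
  Pos 2: 'x' vs 'g' !=
Hamming distance = 3


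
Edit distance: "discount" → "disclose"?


Word 1: "discount" (length 8)
Word 2: "disclose" (length 8)
One optimal edit sequence (insert/delete/substitute each cost 1):
  1. keep 'd'
  2. keep 'i'
  3. keep 's'
  4. keep 'c'
  5. substitute 'o' -> 'l'  (+1)
  6. substitute 'u' -> 'o'  (+1)
  7. substitute 'n' -> 's'  (+1)
  8. substitute 't' -> 'e'  (+1)
Total edit operations: 4
Edit distance = 4


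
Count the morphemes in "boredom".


Word: "boredom"
Morphemes: bore / -dom
Each morpheme carries meaning
= 2 morphemes


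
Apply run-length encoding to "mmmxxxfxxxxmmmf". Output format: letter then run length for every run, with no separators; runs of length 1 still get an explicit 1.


String: "mmmxxxfxxxxmmmf"
Scanning for consecutive runs:
  'm' x 3
  'x' x 3
  'f' x 1
  'x' x 4
  'm' x 3
  'f' x 1
RLE = "m3x3f1x4m3f1"


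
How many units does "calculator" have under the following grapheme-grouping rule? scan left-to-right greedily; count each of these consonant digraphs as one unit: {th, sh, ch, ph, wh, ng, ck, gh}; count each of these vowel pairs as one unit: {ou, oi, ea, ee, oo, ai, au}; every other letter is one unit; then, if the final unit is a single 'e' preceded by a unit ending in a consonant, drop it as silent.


Word: "calculator" (10 letters)
Left-to-right scan:
  [1] 'c' (letter)
  [2] 'a' (letter)
  [3] 'l' (letter)
  [4] 'c' (letter)
  [5] 'u' (letter)
  [6] 'l' (letter)
  [7] 'a' (letter)
  [8] 't' (letter)
  [9] 'o' (letter)
  [10] 'r' (letter)
Units from scan: 10
Sound units = 10 units


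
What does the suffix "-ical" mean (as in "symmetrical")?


Suffix: -ical
Example: symmetrical = symmetry + -ical, with a spelling change
Meaning = relating to


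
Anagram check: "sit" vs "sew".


Word 1: "sit" → sorted: ist
Word 2: "sew" → sorted: esw
Same letters? ist != esw
Anagram = No


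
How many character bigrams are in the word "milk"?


Word: "milk" (length 4)
Number of 2-grams = length - 2 + 1 = 4 - 2 + 1
= 3


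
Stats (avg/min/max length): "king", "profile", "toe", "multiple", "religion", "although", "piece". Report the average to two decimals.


Lengths: "king"=4, "profile"=7, "toe"=3, "multiple"=8, "religion"=8, "although"=8, "piece"=5
Sum = 43, Count = 7
Average = 43/7 = 6.14
= avg=6.14, min=3, max=8


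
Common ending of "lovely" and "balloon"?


Word 1: "lovely"
Word 2: "balloon"
Comparing from end:
  Pos -1: 'y' != 'n' (stop)
LCS = "" (length 0)


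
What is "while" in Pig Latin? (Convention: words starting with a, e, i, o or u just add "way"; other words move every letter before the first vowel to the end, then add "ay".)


Word: "while"
Starts with consonant(s) → move to end, add 'ay'
Consonant cluster: "wh"
Pig Latin = "ilewhay"


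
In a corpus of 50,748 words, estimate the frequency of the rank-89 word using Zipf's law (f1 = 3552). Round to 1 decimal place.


Zipf's law: f(r) = f(1) / r
f(1) = 3552
f(89) = 3552 / 89
= 39.9 occurrences


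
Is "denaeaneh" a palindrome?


Word: "denaeaneh"
Reversed: "henaeaned"
Forward == Backward? denaeaneh != henaeaned
Palindrome = No


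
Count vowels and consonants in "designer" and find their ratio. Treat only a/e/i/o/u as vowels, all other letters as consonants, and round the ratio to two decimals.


Word: "designer"
Vowels (a,e,i,o,u): 3
Consonants: 5
Ratio = 3/5
= 0.60


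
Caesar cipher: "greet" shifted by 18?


Word: "greet"
Shift: 18
Each letter → (letter + shift) mod 26:
  'g' (6) + 18 = 24 → 'y'
  'r' (17) + 18 = 9 → 'j'
  'e' (4) + 18 = 22 → 'w'
  'e' (4) + 18 = 22 → 'w'
  't' (19) + 18 = 11 → 'l'
Result = "yjwwl"


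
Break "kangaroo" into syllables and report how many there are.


Word: "kangaroo"
Syllable breakdown: kan / ga / roo
Counting: 3 parts
= 3 syllables


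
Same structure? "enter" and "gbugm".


Pattern of "enter": [0, 1, 2, 0, 3]
Pattern of "gbugm": [0, 1, 2, 0, 3]
Patterns match
Same pattern = Yes


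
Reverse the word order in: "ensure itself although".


Original: "ensure itself although"
Words (1..n): ensure | itself | although
Reversed (n..1): although | itself | ensure
Result = "although itself ensure"


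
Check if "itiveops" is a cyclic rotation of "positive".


Word: "positive", Candidate: "itiveops"
Method: check if candidate is substring of word+word
"positivepositive" contains "itiveops"? No
Is rotation = No


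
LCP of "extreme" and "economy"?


Word 1: "extreme"
Word 2: "economy"
Comparing from start:
  Pos 0: 'e' == 'e'
  Pos 1: 'x' != 'c' (stop)
LCP = "e" (length 1)


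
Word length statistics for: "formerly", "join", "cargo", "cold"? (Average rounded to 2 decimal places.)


Lengths: "formerly"=8, "join"=4, "cargo"=5, "cold"=4
Sum = 21, Count = 4
Average = 21/4 = 5.25
= avg=5.25, min=4, max=8


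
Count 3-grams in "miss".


Word: "miss" (length 4)
Number of 3-grams = length - 3 + 1 = 4 - 3 + 1
= 2


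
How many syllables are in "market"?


Word: "market"
Syllable breakdown: mar-ket
Counting: 2 parts
= 2 syllables


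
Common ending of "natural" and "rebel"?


Word 1: "natural"
Word 2: "rebel"
Comparing from end:
  Pos -1: 'l' == 'l'
  Pos -2: 'a' != 'e' (stop)
LCS = "l" (length 1)


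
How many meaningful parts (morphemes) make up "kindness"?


Word: "kindness"
Morphemes: kind / -ness
Each morpheme carries meaning
= 2 morphemes


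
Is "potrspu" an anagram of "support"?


Word 1: "support" → sorted: opprstu
Word 2: "potrspu" → sorted: opprstu
Same letters? opprstu == opprstu
Anagram = Yes


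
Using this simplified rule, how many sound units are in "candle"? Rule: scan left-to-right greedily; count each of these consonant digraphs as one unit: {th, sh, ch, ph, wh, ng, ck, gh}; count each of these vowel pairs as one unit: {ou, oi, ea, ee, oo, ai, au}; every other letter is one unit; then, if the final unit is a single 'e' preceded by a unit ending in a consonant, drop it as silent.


Word: "candle" (6 letters)
Left-to-right scan:
  1. 'c' (letter)
  2. 'a' (letter)
  3. 'n' (letter)
  4. 'd' (letter)
  5. 'l' (letter)
  6. 'e' (letter)
Units from scan: 6
Final unit is 'e' after a consonant -> drop as silent (-1)
Sound units = 5 units


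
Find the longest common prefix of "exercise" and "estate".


Word 1: "exercise"
Word 2: "estate"
Comparing from start:
  Pos 0: 'e' == 'e'
  Pos 1: 'x' != 's' (stop)
LCP = "e" (length 1)


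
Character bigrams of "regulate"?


Word: "regulate" (length 8)
Number of bigrams = 8 - 2 + 1 = 7
  Position 0: "re"
  Position 1: "eg"
  Position 2: "gu"
  Position 3: "ul"
  Position 4: "la"
  Position 5: "at"
  Position 6: "te"
Bigrams = "re", "eg", "gu", "ul", "la", "at", "te"


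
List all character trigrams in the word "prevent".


Word: "prevent" (length 7)
Number of trigrams = 7 - 3 + 1 = 5
  Position 0: "pre"
  Position 1: "rev"
  Position 2: "eve"
  Position 3: "ven"
  Position 4: "ent"
Trigrams = "pre", "rev", "eve", "ven", "ent"


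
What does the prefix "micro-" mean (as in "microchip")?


Prefix: micro-
Example: microchip (micro- + chip)
Meaning = small


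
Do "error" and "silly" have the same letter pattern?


Pattern of "error": [0, 1, 1, 2, 1]
Pattern of "silly": [0, 1, 2, 2, 3]
Patterns do not match
Same pattern = No


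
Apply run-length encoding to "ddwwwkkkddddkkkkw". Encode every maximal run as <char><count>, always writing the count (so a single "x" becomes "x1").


String: "ddwwwkkkddddkkkkw"
Scanning for consecutive runs:
  'd' x 2
  'w' x 3
  'k' x 3
  'd' x 4
  'k' x 4
  'w' x 1
RLE = "d2w3k3d4k4w1"


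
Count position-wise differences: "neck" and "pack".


Comparing character by character (same length = 4):
  Pos 0: 'n' vs 'p' !=
  Pos 1: 'e' vs 'a' !=
  Pos 2: 'c' vs 'c' =
  Pos 3: 'k' vs 'k' =
Hamming distance = 2


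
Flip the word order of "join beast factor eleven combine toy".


Original: "join beast factor eleven combine toy"
Words (1..n): join | beast | factor | eleven | combine | toy
Reversed (n..1): toy | combine | eleven | factor | beast | join
Result = "toy combine eleven factor beast join"


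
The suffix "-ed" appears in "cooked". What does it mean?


Suffix: -ed
Example: cooked (cook + -ed)
Meaning = past tense


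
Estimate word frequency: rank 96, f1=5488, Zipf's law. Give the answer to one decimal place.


Zipf's law: f(r) = f(1) / r
f(1) = 5488
f(96) = 5488 / 96
= 57.2 occurrences


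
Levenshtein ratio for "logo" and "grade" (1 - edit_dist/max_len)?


Word 1: "logo" (length 4)
Word 2: "grade" (length 5)
One optimal edit sequence:
  1. insert 'g'  (+1)
  2. substitute 'l' -> 'r'  (+1)
  3. substitute 'o' -> 'a'  (+1)
  4. substitute 'g' -> 'd'  (+1)
  5. substitute 'o' -> 'e'  (+1)
Edit distance = 5
Max length = max(4, 5) = 5
Similarity = 1 - 5/5
= 0.0000


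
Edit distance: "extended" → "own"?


Word 1: "extended" (length 8)
Word 2: "own" (length 3)
One optimal edit sequence (insert/delete/substitute each cost 1):
  1. delete 'e'  (+1)
  2. delete 'x'  (+1)
  3. substitute 't' -> 'o'  (+1)
  4. substitute 'e' -> 'w'  (+1)
  5. keep 'n'
  6. delete 'd'  (+1)
  7. delete 'e'  (+1)
  8. delete 'd'  (+1)
Total edit operations: 7
Edit distance = 7


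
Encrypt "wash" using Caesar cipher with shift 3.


Word: "wash"
Shift: 3
Each letter → (letter + shift) mod 26:
  'w' (22) + 3 = 25 → 'z'
  'a' (0) + 3 = 3 → 'd'
  's' (18) + 3 = 21 → 'v'
  'h' (7) + 3 = 10 → 'k'
Result = "zdvk"


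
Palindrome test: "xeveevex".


Word: "xeveevex"
Reversed: "xeveevex"
Forward == Backward? xeveevex == xeveevex
Palindrome = Yes


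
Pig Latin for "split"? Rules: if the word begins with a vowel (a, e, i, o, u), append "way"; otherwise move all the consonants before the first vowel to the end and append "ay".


Word: "split"
Starts with consonant(s) → move to end, add 'ay'
Consonant cluster: "spl"
Pig Latin = "itsplay"


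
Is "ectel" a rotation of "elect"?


Word: "elect", Candidate: "ectel"
Method: check if candidate is substring of word+word
"electelect" contains "ectel"? Yes
Is rotation = Yes


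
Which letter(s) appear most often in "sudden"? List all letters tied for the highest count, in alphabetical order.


Word: "sudden"
Letter counts:
  'd': 2
  'e': 1
  'n': 1
  's': 1
  'u': 1
Maximum count = 2
Most frequent = 'd' (2 times each)


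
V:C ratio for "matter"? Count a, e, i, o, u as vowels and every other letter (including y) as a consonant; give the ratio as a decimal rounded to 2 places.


Word: "matter"
Vowels (a,e,i,o,u): 2
Consonants: 4
Ratio = 2/4
= 0.50


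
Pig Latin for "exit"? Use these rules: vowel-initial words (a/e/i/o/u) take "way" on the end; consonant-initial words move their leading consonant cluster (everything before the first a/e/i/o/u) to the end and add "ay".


Word: "exit"
Starts with vowel → add 'way'
Pig Latin = "exitway"


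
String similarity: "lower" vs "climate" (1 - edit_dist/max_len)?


Word 1: "lower" (length 5)
Word 2: "climate" (length 7)
One optimal edit sequence:
  1. insert 'c'  (+1)
  2. keep 'l'
  3. insert 'i'  (+1)
  4. substitute 'o' -> 'm'  (+1)
  5. substitute 'w' -> 'a'  (+1)
  6. substitute 'e' -> 't'  (+1)
  7. substitute 'r' -> 'e'  (+1)
Edit distance = 6
Max length = max(5, 7) = 7
Similarity = 1 - 6/7
= 0.1429


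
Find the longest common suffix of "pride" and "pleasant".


Word 1: "pride"
Word 2: "pleasant"
Comparing from end:
  Pos -1: 'e' != 't' (stop)
LCS = "" (length 0)


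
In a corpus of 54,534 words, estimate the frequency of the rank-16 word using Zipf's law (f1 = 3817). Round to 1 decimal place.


Zipf's law: f(r) = f(1) / r
f(1) = 3817
f(16) = 3817 / 16
= 238.6 occurrences


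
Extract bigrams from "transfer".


Word: "transfer" (length 8)
Number of bigrams = 8 - 2 + 1 = 7
  Position 0: "tr"
  Position 1: "ra"
  Position 2: "an"
  Position 3: "ns"
  Position 4: "sf"
  Position 5: "fe"
  Position 6: "er"
Bigrams = "tr", "ra", "an", "ns", "sf", "fe", "er"


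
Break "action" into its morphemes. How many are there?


Word: "action"
Morphemes: act | -ion
Each morpheme carries meaning
= 2 morphemes


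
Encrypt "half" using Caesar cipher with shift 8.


Word: "half"
Shift: 8
Each letter → (letter + shift) mod 26:
  'h' (7) + 8 = 15 → 'p'
  'a' (0) + 8 = 8 → 'i'
  'l' (11) + 8 = 19 → 't'
  'f' (5) + 8 = 13 → 'n'
Result = "pitn"


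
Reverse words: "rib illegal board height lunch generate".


Original: "rib illegal board height lunch generate"
Words (1..n): rib | illegal | board | height | lunch | generate
Reversed (n..1): generate | lunch | height | board | illegal | rib
Result = "generate lunch height board illegal rib"


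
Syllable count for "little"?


Word: "little"
Syllable breakdown: lit-tle
Counting: 2 parts
= 2 syllables


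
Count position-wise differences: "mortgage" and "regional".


Comparing character by character (same length = 8):
  Pos 0: 'm' vs 'r' !=
  Pos 1: 'o' vs 'e' !=
  Pos 2: 'r' vs 'g' !=
  Pos 3: 't' vs 'i' !=
  Pos 4: 'g' vs 'o' !=
  Pos 5: 'a' vs 'n' !=
  Pos 6: 'g' vs 'a' !=
  Pos 7: 'e' vs 'l' !=
Hamming distance = 8


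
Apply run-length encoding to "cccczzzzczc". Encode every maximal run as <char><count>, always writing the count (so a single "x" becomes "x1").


String: "cccczzzzczc"
Scanning for consecutive runs:
  'c' x 4
  'z' x 4
  'c' x 1
  'z' x 1
  'c' x 1
RLE = "c4z4c1z1c1"


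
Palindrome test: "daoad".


Word: "daoad"
Reversed: "daoad"
Forward == Backward? daoad == daoad
Palindrome = Yes


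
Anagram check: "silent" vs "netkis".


Word 1: "silent" → sorted: eilnst
Word 2: "netkis" → sorted: eiknst
Same letters? eilnst != eiknst
Anagram = No


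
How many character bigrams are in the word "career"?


Word: "career" (length 6)
Number of 2-grams = length - 2 + 1 = 6 - 2 + 1
= 5


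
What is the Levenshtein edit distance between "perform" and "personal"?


Word 1: "perform" (length 7)
Word 2: "personal" (length 8)
One optimal edit sequence (insert/delete/substitute each cost 1):
  1. keep 'p'
  2. keep 'e'
  3. keep 'r'
  4. substitute 'f' -> 's'  (+1)
  5. keep 'o'
  6. insert 'n'  (+1)
  7. substitute 'r' -> 'a'  (+1)
  8. substitute 'm' -> 'l'  (+1)
Total edit operations: 4
Edit distance = 4


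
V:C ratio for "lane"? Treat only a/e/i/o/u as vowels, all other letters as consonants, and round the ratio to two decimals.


Word: "lane"
Vowels (a,e,i,o,u): 2
Consonants: 2
Ratio = 2/2
= 1.00


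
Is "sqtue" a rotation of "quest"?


Word: "quest", Candidate: "sqtue"
Method: check if candidate is substring of word+word
"questquest" contains "sqtue"? No
Is rotation = No


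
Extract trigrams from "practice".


Word: "practice" (length 8)
Number of trigrams = 8 - 3 + 1 = 6
  Position 0: "pra"
  Position 1: "rac"
  Position 2: "act"
  Position 3: "cti"
  Position 4: "tic"
  Position 5: "ice"
Trigrams = "pra", "rac", "act", "cti", "tic", "ice"


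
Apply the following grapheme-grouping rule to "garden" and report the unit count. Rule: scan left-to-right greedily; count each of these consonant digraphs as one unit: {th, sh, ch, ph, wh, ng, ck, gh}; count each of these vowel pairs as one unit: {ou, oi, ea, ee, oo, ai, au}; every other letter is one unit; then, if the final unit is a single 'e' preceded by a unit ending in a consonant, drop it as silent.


Word: "garden" (6 letters)
Left-to-right scan:
  (1) 'g' (letter)
  (2) 'a' (letter)
  (3) 'r' (letter)
  (4) 'd' (letter)
  (5) 'e' (letter)
  (6) 'n' (letter)
Units from scan: 6
Sound units = 6 units


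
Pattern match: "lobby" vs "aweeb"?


Pattern of "lobby": [0, 1, 2, 2, 3]
Pattern of "aweeb": [0, 1, 2, 2, 3]
Patterns match
Same pattern = Yes


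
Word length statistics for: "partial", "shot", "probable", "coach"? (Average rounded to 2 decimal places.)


Lengths: "partial"=7, "shot"=4, "probable"=8, "coach"=5
Sum = 24, Count = 4
Average = 24/4 = 6.00
= avg=6.00, min=4, max=8


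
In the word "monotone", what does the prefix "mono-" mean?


Prefix: mono-
Example: monotone = mono- + tone
Meaning = one


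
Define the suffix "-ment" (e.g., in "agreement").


Suffix: -ment
Example: agreement (agree + -ment)
Meaning = result of action


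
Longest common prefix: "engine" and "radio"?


Word 1: "engine"
Word 2: "radio"
Comparing from start:
  Pos 0: 'e' != 'r' (stop)
LCP = "" (length 0)


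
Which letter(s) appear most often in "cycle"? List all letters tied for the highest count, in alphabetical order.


Word: "cycle"
Letter counts:
  'c': 2
  'e': 1
  'l': 1
  'y': 1
Maximum count = 2
Most frequent = 'c' (2 times each)


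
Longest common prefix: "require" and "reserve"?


Word 1: "require"
Word 2: "reserve"
Comparing from start:
  Pos 0: 'r' == 'r'
  Pos 1: 'e' == 'e'
  Pos 2: 'q' != 's' (stop)
LCP = "re" (length 2)


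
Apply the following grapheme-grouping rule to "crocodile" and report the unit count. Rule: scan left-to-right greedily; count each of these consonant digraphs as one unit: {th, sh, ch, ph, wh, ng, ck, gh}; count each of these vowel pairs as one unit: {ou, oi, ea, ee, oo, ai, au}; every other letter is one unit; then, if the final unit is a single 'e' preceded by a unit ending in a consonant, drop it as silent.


Word: "crocodile" (9 letters)
Left-to-right scan:
  (1) 'c' (letter)
  (2) 'r' (letter)
  (3) 'o' (letter)
  (4) 'c' (letter)
  (5) 'o' (letter)
  (6) 'd' (letter)
  (7) 'i' (letter)
  (8) 'l' (letter)
  (9) 'e' (letter)
Units from scan: 9
Final unit is 'e' after a consonant -> drop as silent (-1)
Sound units = 8 units


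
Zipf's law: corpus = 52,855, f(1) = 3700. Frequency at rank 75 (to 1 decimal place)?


Zipf's law: f(r) = f(1) / r
f(1) = 3700
f(75) = 3700 / 75
= 49.3 occurrences


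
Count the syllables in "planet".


Word: "planet"
Syllable breakdown: plan | et
Counting: 2 parts
= 2 syllables


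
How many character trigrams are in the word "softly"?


Word: "softly" (length 6)
Number of 3-grams = length - 3 + 1 = 6 - 3 + 1
= 4


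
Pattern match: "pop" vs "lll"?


Pattern of "pop": [0, 1, 0]
Pattern of "lll": [0, 0, 0]
Patterns do not match
Same pattern = No


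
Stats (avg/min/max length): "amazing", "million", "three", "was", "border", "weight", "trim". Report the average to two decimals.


Lengths: "amazing"=7, "million"=7, "three"=5, "was"=3, "border"=6, "weight"=6, "trim"=4
Sum = 38, Count = 7
Average = 38/7 = 5.43
= avg=5.43, min=3, max=7


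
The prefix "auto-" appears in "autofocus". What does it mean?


Prefix: auto-
Example: autofocus = auto- + focus
Meaning = self


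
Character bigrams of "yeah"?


Word: "yeah" (length 4)
Number of bigrams = 4 - 2 + 1 = 3
  Position 0: "ye"
  Position 1: "ea"
  Position 2: "ah"
Bigrams = "ye", "ea", "ah"


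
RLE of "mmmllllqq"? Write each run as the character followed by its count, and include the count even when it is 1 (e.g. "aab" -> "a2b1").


String: "mmmllllqq"
Scanning for consecutive runs:
  'm' x 3
  'l' x 4
  'q' x 2
RLE = "m3l4q2"


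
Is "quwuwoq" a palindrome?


Word: "quwuwoq"
Reversed: "qowuwuq"
Forward == Backward? quwuwoq != qowuwuq
Palindrome = No


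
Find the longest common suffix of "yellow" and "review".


Word 1: "yellow"
Word 2: "review"
Comparing from end:
  Pos -1: 'w' == 'w'
  Pos -2: 'o' != 'e' (stop)
LCS = "w" (length 1)


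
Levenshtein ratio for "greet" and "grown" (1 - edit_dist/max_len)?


Word 1: "greet" (length 5)
Word 2: "grown" (length 5)
One optimal edit sequence:
  1. keep 'g'
  2. keep 'r'
  3. substitute 'e' -> 'o'  (+1)
  4. substitute 'e' -> 'w'  (+1)
  5. substitute 't' -> 'n'  (+1)
Edit distance = 3
Max length = max(5, 5) = 5
Similarity = 1 - 3/5
= 0.4000


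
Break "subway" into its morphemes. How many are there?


Word: "subway"
Morphemes: sub- / way
Each morpheme carries meaning
= 2 morphemes


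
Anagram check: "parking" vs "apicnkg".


Word 1: "parking" → sorted: agiknpr
Word 2: "apicnkg" → sorted: acgiknp
Same letters? agiknpr != acgiknp
Anagram = No


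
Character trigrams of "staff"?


Word: "staff" (length 5)
Number of trigrams = 5 - 3 + 1 = 3
  Position 0: "sta"
  Position 1: "taf"
  Position 2: "aff"
Trigrams = "sta", "taf", "aff"


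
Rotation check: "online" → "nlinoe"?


Word: "online", Candidate: "nlinoe"
Method: check if candidate is substring of word+word
"onlineonline" contains "nlinoe"? No
Is rotation = No


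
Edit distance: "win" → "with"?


Word 1: "win" (length 3)
Word 2: "with" (length 4)
One optimal edit sequence (insert/delete/substitute each cost 1):
  1. keep 'w'
  2. keep 'i'
  3. insert 't'  (+1)
  4. substitute 'n' -> 'h'  (+1)
Total edit operations: 2
Edit distance = 2


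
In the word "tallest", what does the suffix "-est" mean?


Suffix: -est
Example: tallest = tall + -est
Meaning = most


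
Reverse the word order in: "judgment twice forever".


Original: "judgment twice forever"
Words (1..n): judgment | twice | forever
Reversed (n..1): forever | twice | judgment
Result = "forever twice judgment"


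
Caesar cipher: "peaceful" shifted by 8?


Word: "peaceful"
Shift: 8
Each letter → (letter + shift) mod 26:
  'p' (15) + 8 = 23 → 'x'
  'e' (4) + 8 = 12 → 'm'
  'a' (0) + 8 = 8 → 'i'
  'c' (2) + 8 = 10 → 'k'
  'e' (4) + 8 = 12 → 'm'
  'f' (5) + 8 = 13 → 'n'
  'u' (20) + 8 = 2 → 'c'
  'l' (11) + 8 = 19 → 't'
Result = "xmikmnct"


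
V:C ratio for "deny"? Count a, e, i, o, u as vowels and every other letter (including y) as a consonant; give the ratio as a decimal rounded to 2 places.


Word: "deny"
Vowels (a,e,i,o,u): 1
Consonants: 3
Ratio = 1/3
= 0.33


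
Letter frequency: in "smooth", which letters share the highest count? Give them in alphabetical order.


Word: "smooth"
Letter counts:
  'h': 1
  'm': 1
  'o': 2
  's': 1
  't': 1
Maximum count = 2
Most frequent = 'o' (2 times each)


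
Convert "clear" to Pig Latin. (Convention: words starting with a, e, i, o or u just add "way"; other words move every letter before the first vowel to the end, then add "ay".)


Word: "clear"
Starts with consonant(s) → move to end, add 'ay'
Consonant cluster: "cl"
Pig Latin = "earclay"


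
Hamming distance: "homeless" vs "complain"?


Comparing character by character (same length = 8):
  Pos 0: 'h' vs 'c' !=
  Pos 1: 'o' vs 'o' =
  Pos 2: 'm' vs 'm' =
  Pos 3: 'e' vs 'p' !=
  Pos 4: 'l' vs 'l' =
  Pos 5: 'e' vs 'a' !=
  Pos 6: 's' vs 'i' !=
  Pos 7: 's' vs 'n' !=
Hamming distance = 5


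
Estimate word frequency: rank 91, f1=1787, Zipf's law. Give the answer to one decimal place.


Zipf's law: f(r) = f(1) / r
f(1) = 1787
f(91) = 1787 / 91
= 19.6 occurrences


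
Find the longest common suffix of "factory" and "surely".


Word 1: "factory"
Word 2: "surely"
Comparing from end:
  Pos -1: 'y' == 'y'
  Pos -2: 'r' != 'l' (stop)
LCS = "y" (length 1)


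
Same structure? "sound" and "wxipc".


Pattern of "sound": [0, 1, 2, 3, 4]
Pattern of "wxipc": [0, 1, 2, 3, 4]
Patterns match
Same pattern = Yes


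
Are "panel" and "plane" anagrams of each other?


Word 1: "panel" → sorted: aelnp
Word 2: "plane" → sorted: aelnp
Same letters? aelnp == aelnp
Anagram = Yes


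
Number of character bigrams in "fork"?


Word: "fork" (length 4)
Number of 2-grams = length - 2 + 1 = 4 - 2 + 1
= 3


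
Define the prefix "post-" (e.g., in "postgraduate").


Prefix: post-
As in: postgraduate -> post- + graduate
Meaning = after


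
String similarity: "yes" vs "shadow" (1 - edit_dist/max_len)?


Word 1: "yes" (length 3)
Word 2: "shadow" (length 6)
One optimal edit sequence:
  1. insert 's'  (+1)
  2. insert 'h'  (+1)
  3. insert 'a'  (+1)
  4. substitute 'y' -> 'd'  (+1)
  5. substitute 'e' -> 'o'  (+1)
  6. substitute 's' -> 'w'  (+1)
Edit distance = 6
Max length = max(3, 6) = 6
Similarity = 1 - 6/6
= 0.0000


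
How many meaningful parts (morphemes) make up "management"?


Word: "management"
Morphemes: manage / -ment
Each morpheme carries meaning
= 2 morphemes


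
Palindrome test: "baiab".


Word: "baiab"
Reversed: "baiab"
Forward == Backward? baiab == baiab
Palindrome = Yes


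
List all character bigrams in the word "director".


Word: "director" (length 8)
Number of bigrams = 8 - 2 + 1 = 7
  Position 0: "di"
  Position 1: "ir"
  Position 2: "re"
  Position 3: "ec"
  Position 4: "ct"
  Position 5: "to"
  Position 6: "or"
Bigrams = "di", "ir", "re", "ec", "ct", "to", "or"


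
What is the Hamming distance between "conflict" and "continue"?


Comparing character by character (same length = 8):
  Pos 0: 'c' vs 'c' =
  Pos 1: 'o' vs 'o' =
  Pos 2: 'n' vs 'n' =
  Pos 3: 'f' vs 't' !=
  Pos 4: 'l' vs 'i' !=
  Pos 5: 'i' vs 'n' !=
  Pos 6: 'c' vs 'u' !=
  Pos 7: 't' vs 'e' !=
Hamming distance = 5


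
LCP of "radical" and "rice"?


Word 1: "radical"
Word 2: "rice"
Comparing from start:
  Pos 0: 'r' == 'r'
  Pos 1: 'a' != 'i' (stop)
LCP = "r" (length 1)


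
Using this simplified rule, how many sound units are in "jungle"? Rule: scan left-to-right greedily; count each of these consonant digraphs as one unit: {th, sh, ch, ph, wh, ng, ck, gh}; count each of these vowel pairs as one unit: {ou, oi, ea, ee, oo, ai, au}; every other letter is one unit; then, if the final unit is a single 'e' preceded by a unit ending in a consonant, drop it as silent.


Word: "jungle" (6 letters)
Left-to-right scan:
  1. 'j' (letter)
  2. 'u' (letter)
  3. 'ng' (digraph)
  4. 'l' (letter)
  5. 'e' (letter)
Units from scan: 5
Final unit is 'e' after a consonant -> drop as silent (-1)
Sound units = 4 units


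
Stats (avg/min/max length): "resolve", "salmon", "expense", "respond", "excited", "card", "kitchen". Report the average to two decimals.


Lengths: "resolve"=7, "salmon"=6, "expense"=7, "respond"=7, "excited"=7, "card"=4, "kitchen"=7
Sum = 45, Count = 7
Average = 45/7 = 6.43
= avg=6.43, min=4, max=7


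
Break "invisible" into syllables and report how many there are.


Word: "invisible"
Syllable breakdown: in | vis | i | ble
Counting: 4 parts
= 4 syllables


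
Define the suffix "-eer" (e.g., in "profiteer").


Suffix: -eer
Example: profiteer (profit + -eer)
Meaning = one who is concerned with


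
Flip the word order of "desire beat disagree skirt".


Original: "desire beat disagree skirt"
Words (1..n): desire | beat | disagree | skirt
Reversed (n..1): skirt | disagree | beat | desire
Result = "skirt disagree beat desire"


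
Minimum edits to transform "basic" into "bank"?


Word 1: "basic" (length 5)
Word 2: "bank" (length 4)
One optimal edit sequence (insert/delete/substitute each cost 1):
  1. keep 'b'
  2. keep 'a'
  3. delete 's'  (+1)
  4. substitute 'i' -> 'n'  (+1)
  5. substitute 'c' -> 'k'  (+1)
Total edit operations: 3
Edit distance = 3


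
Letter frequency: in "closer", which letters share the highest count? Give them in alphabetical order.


Word: "closer"
Letter counts:
  'c': 1
  'e': 1
  'l': 1
  'o': 1
  'r': 1
  's': 1
Maximum count = 1
Most frequent = 'c', 'e', 'l', 'o', 'r', 's' (1 time each)


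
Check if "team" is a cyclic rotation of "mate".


Word: "mate", Candidate: "team"
Method: check if candidate is substring of word+word
"matemate" contains "team"? No
Is rotation = No


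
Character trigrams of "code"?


Word: "code" (length 4)
Number of trigrams = 4 - 3 + 1 = 2
  Position 0: "cod"
  Position 1: "ode"
Trigrams = "cod", "ode"


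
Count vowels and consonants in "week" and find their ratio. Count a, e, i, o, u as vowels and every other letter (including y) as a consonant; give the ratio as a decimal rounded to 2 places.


Word: "week"
Vowels (a,e,i,o,u): 2
Consonants: 2
Ratio = 2/2
= 1.00


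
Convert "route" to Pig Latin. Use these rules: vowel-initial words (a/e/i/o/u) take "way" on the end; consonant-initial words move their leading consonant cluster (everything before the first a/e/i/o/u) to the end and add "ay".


Word: "route"
Starts with consonant(s) → move to end, add 'ay'
Consonant cluster: "r"
Pig Latin = "outeray"


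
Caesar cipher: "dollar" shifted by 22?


Word: "dollar"
Shift: 22
Each letter → (letter + shift) mod 26:
  'd' (3) + 22 = 25 → 'z'
  'o' (14) + 22 = 10 → 'k'
  'l' (11) + 22 = 7 → 'h'
  'l' (11) + 22 = 7 → 'h'
  'a' (0) + 22 = 22 → 'w'
  'r' (17) + 22 = 13 → 'n'
Result = "zkhhwn"


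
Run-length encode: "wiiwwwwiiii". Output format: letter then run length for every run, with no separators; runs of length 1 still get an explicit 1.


String: "wiiwwwwiiii"
Scanning for consecutive runs:
  'w' x 1
  'i' x 2
  'w' x 4
  'i' x 4
RLE = "w1i2w4i4"


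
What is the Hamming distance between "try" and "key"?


Comparing character by character (same length = 3):
  Pos 0: 't' vs 'k' !=
  Pos 1: 'r' vs 'e' !=
  Pos 2: 'y' vs 'y' =
Hamming distance = 2


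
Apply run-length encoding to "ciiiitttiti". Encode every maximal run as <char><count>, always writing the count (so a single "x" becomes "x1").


String: "ciiiitttiti"
Scanning for consecutive runs:
  'c' x 1
  'i' x 4
  't' x 3
  'i' x 1
  't' x 1
  'i' x 1
RLE = "c1i4t3i1t1i1"


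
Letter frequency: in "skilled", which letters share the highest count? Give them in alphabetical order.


Word: "skilled"
Letter counts:
  'd': 1
  'e': 1
  'i': 1
  'k': 1
  'l': 2
  's': 1
Maximum count = 2
Most frequent = 'l' (2 times each)


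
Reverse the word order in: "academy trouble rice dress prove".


Original: "academy trouble rice dress prove"
Words (1..n): academy | trouble | rice | dress | prove
Reversed (n..1): prove | dress | rice | trouble | academy
Result = "prove dress rice trouble academy"


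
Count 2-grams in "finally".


Word: "finally" (length 7)
Number of 2-grams = length - 2 + 1 = 7 - 2 + 1
= 6


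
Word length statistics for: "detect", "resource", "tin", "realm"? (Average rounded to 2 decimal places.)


Lengths: "detect"=6, "resource"=8, "tin"=3, "realm"=5
Sum = 22, Count = 4
Average = 22/4 = 5.50
= avg=5.50, min=3, max=8


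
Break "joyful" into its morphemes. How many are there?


Word: "joyful"
Morphemes: joy + -ful
Each morpheme carries meaning
= 2 morphemes


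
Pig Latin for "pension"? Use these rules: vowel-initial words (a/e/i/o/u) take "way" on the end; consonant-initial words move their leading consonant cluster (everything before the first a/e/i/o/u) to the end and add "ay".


Word: "pension"
Starts with consonant(s) → move to end, add 'ay'
Consonant cluster: "p"
Pig Latin = "ensionpay"


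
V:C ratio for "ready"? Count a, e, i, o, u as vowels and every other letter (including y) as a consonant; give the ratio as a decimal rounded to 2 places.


Word: "ready"
Vowels (a,e,i,o,u): 2
Consonants: 3
Ratio = 2/3
= 0.67


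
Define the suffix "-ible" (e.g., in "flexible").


Suffix: -ible
Example: flexible (flex + -ible)
Meaning = capable of


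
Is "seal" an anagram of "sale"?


Word 1: "sale" → sorted: aels
Word 2: "seal" → sorted: aels
Same letters? aels == aels
Anagram = Yes


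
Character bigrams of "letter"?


Word: "letter" (length 6)
Number of bigrams = 6 - 2 + 1 = 5
  Position 0: "le"
  Position 1: "et"
  Position 2: "tt"
  Position 3: "te"
  Position 4: "er"
Bigrams = "le", "et", "tt", "te", "er"
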